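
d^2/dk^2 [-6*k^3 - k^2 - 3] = -36*k - 2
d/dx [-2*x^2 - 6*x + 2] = -4*x - 6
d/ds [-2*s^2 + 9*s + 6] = 9 - 4*s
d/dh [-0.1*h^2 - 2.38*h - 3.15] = -0.2*h - 2.38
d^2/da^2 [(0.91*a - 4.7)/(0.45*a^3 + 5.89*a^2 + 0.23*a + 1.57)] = (1.10565*a^5 + 3.05073*a^4 - 136.366348*a^3 - 988.9509*a^2 - 68.769498*a + 85.770158)/(0.091125*a^9 + 3.578175*a^8 + 46.97406*a^7 + 208.947934*a^6 + 48.976674*a^5 + 165.309504*a^4 + 16.101056*a^3 + 43.803942*a^2 + 1.700781*a + 3.869893)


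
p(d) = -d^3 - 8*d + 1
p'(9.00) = -251.00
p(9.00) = -800.00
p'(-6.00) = -116.00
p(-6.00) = 265.00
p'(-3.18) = -38.34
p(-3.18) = 58.60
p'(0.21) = -8.13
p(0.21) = -0.69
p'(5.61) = -102.42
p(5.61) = -220.44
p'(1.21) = -12.39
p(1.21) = -10.45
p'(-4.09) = -58.18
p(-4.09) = 102.14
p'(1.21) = -12.39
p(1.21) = -10.45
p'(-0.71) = -9.51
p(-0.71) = 7.04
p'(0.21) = -8.13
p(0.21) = -0.69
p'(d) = -3*d^2 - 8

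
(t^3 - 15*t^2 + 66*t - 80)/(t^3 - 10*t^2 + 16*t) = (t - 5)/t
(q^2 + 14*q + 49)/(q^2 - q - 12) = (q^2 + 14*q + 49)/(q^2 - q - 12)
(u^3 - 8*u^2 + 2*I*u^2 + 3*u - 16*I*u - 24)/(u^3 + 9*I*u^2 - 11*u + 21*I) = (u - 8)/(u + 7*I)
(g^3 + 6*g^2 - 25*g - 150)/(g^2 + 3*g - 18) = (g^2 - 25)/(g - 3)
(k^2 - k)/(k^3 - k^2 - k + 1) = k/(k^2 - 1)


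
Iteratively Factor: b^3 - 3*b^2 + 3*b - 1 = (b - 1)*(b^2 - 2*b + 1) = (b - 1)^2*(b - 1)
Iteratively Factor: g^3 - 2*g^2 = (g)*(g^2 - 2*g) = g^2*(g - 2)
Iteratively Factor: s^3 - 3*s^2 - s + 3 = (s + 1)*(s^2 - 4*s + 3) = (s - 3)*(s + 1)*(s - 1)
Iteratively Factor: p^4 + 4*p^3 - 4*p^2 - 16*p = (p + 2)*(p^3 + 2*p^2 - 8*p) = p*(p + 2)*(p^2 + 2*p - 8) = p*(p - 2)*(p + 2)*(p + 4)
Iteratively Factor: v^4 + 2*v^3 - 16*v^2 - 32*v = (v + 2)*(v^3 - 16*v) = (v - 4)*(v + 2)*(v^2 + 4*v) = v*(v - 4)*(v + 2)*(v + 4)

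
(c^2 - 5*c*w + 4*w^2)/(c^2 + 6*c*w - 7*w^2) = (c - 4*w)/(c + 7*w)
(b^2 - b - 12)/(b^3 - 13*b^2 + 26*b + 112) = (b^2 - b - 12)/(b^3 - 13*b^2 + 26*b + 112)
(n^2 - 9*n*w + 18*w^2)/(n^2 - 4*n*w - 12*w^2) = (n - 3*w)/(n + 2*w)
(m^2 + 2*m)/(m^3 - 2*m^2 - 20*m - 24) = m/(m^2 - 4*m - 12)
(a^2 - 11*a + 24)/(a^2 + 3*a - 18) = (a - 8)/(a + 6)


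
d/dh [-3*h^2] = -6*h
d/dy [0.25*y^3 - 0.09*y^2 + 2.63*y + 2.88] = 0.75*y^2 - 0.18*y + 2.63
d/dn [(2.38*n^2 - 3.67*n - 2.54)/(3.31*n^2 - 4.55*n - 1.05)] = (1.3187*n^2 + 11.8168*n - 7.7035)/(10.9561*n^4 - 30.121*n^3 + 13.7515*n^2 + 9.555*n + 1.1025)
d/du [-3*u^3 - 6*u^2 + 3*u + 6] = -9*u^2 - 12*u + 3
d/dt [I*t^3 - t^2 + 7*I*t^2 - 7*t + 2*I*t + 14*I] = 3*I*t^2 + t*(-2 + 14*I) - 7 + 2*I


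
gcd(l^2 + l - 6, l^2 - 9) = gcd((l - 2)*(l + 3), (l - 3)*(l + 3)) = l + 3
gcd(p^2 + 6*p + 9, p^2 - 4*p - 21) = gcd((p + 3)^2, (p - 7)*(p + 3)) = p + 3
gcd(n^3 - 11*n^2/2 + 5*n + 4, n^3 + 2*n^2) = 1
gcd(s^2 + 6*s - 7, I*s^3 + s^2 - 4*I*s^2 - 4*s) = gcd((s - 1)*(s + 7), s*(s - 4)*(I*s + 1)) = 1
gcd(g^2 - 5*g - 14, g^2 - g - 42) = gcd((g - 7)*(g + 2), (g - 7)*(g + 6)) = g - 7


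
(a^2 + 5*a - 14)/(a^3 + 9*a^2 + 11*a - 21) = (a - 2)/(a^2 + 2*a - 3)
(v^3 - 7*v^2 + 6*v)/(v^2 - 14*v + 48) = v*(v - 1)/(v - 8)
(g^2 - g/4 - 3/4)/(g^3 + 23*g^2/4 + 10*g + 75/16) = 4*(g - 1)/(4*g^2 + 20*g + 25)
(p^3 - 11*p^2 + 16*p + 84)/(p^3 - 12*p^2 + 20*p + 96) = (p - 7)/(p - 8)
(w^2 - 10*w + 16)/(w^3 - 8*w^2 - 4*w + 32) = 1/(w + 2)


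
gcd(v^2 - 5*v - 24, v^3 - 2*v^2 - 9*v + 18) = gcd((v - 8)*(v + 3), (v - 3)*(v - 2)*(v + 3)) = v + 3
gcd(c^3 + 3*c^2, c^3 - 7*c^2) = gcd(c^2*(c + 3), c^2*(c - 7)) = c^2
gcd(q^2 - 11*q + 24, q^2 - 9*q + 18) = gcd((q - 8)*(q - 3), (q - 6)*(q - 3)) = q - 3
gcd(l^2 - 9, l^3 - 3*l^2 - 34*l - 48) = l + 3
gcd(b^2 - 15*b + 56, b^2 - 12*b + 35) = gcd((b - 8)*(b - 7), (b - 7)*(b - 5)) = b - 7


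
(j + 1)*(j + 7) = j^2 + 8*j + 7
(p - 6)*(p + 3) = p^2 - 3*p - 18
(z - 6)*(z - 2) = z^2 - 8*z + 12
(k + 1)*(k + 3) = k^2 + 4*k + 3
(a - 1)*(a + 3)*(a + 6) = a^3 + 8*a^2 + 9*a - 18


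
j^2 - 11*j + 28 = (j - 7)*(j - 4)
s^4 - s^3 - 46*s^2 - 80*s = s*(s - 8)*(s + 2)*(s + 5)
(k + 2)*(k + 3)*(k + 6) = k^3 + 11*k^2 + 36*k + 36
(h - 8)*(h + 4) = h^2 - 4*h - 32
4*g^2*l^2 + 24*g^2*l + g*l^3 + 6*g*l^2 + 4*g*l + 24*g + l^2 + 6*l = (4*g + l)*(l + 6)*(g*l + 1)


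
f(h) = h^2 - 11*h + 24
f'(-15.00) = -41.00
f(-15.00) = 414.00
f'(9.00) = 7.00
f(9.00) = 6.00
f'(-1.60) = -14.20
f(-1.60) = 44.16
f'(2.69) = -5.62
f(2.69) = 1.65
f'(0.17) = -10.66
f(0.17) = 22.16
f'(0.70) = -9.60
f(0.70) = 16.79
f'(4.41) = -2.18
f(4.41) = -5.06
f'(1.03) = -8.94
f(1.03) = 13.73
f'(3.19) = -4.62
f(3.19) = -0.91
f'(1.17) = -8.66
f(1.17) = 12.50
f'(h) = 2*h - 11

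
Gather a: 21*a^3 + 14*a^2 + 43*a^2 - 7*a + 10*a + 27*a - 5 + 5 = 21*a^3 + 57*a^2 + 30*a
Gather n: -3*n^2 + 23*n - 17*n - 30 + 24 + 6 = -3*n^2 + 6*n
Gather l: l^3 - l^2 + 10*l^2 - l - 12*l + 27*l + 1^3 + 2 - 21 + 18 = l^3 + 9*l^2 + 14*l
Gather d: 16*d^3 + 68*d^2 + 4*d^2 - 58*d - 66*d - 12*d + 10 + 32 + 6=16*d^3 + 72*d^2 - 136*d + 48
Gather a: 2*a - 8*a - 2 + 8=6 - 6*a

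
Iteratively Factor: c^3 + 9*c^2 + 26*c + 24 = (c + 4)*(c^2 + 5*c + 6) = (c + 3)*(c + 4)*(c + 2)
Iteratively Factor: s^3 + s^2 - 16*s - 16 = (s + 1)*(s^2 - 16) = (s + 1)*(s + 4)*(s - 4)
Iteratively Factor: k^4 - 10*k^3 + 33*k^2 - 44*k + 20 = (k - 2)*(k^3 - 8*k^2 + 17*k - 10) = (k - 2)*(k - 1)*(k^2 - 7*k + 10) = (k - 5)*(k - 2)*(k - 1)*(k - 2)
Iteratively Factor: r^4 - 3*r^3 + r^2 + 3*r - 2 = (r + 1)*(r^3 - 4*r^2 + 5*r - 2) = (r - 1)*(r + 1)*(r^2 - 3*r + 2) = (r - 2)*(r - 1)*(r + 1)*(r - 1)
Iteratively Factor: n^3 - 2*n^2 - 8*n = (n)*(n^2 - 2*n - 8) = n*(n - 4)*(n + 2)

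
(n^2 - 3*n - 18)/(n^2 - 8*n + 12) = (n + 3)/(n - 2)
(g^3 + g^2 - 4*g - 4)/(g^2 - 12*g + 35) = (g^3 + g^2 - 4*g - 4)/(g^2 - 12*g + 35)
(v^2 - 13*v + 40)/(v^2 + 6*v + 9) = (v^2 - 13*v + 40)/(v^2 + 6*v + 9)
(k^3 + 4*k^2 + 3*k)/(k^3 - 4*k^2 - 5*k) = (k + 3)/(k - 5)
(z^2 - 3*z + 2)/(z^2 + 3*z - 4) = (z - 2)/(z + 4)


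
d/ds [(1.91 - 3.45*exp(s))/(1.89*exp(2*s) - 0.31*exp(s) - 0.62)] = (6.5205*exp(2*s) - 7.2198*exp(s) + 2.7311)*exp(s)/(3.5721*exp(4*s) - 1.1718*exp(3*s) - 2.2475*exp(2*s) + 0.3844*exp(s) + 0.3844)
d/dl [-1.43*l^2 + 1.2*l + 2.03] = 1.2 - 2.86*l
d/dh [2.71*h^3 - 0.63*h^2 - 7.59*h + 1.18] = 8.13*h^2 - 1.26*h - 7.59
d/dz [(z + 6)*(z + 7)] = 2*z + 13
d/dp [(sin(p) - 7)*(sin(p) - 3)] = 2*(sin(p) - 5)*cos(p)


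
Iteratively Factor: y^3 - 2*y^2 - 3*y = (y - 3)*(y^2 + y) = y*(y - 3)*(y + 1)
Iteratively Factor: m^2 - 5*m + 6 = (m - 2)*(m - 3)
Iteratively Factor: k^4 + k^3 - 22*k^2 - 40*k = (k)*(k^3 + k^2 - 22*k - 40) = k*(k + 2)*(k^2 - k - 20) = k*(k - 5)*(k + 2)*(k + 4)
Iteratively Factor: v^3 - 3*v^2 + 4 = (v - 2)*(v^2 - v - 2) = (v - 2)^2*(v + 1)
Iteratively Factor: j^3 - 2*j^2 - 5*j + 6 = (j - 1)*(j^2 - j - 6) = (j - 3)*(j - 1)*(j + 2)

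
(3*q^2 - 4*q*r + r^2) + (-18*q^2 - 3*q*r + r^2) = -15*q^2 - 7*q*r + 2*r^2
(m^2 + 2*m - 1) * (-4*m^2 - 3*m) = -4*m^4 - 11*m^3 - 2*m^2 + 3*m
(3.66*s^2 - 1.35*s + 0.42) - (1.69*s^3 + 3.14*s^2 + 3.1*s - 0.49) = -1.69*s^3 + 0.52*s^2 - 4.45*s + 0.91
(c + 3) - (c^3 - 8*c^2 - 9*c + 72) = -c^3 + 8*c^2 + 10*c - 69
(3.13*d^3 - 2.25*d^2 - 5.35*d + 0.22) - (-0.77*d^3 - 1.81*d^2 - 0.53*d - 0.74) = 3.9*d^3 - 0.44*d^2 - 4.82*d + 0.96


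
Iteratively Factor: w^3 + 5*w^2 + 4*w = (w + 4)*(w^2 + w) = (w + 1)*(w + 4)*(w)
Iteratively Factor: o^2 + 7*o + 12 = (o + 3)*(o + 4)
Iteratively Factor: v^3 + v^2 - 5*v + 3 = (v - 1)*(v^2 + 2*v - 3) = (v - 1)*(v + 3)*(v - 1)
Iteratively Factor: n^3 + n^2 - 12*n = (n)*(n^2 + n - 12) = n*(n - 3)*(n + 4)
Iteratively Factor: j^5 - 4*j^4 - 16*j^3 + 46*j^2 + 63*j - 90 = (j - 3)*(j^4 - j^3 - 19*j^2 - 11*j + 30) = (j - 5)*(j - 3)*(j^3 + 4*j^2 + j - 6) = (j - 5)*(j - 3)*(j + 3)*(j^2 + j - 2) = (j - 5)*(j - 3)*(j + 2)*(j + 3)*(j - 1)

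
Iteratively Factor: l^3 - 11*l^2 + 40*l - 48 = (l - 4)*(l^2 - 7*l + 12) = (l - 4)*(l - 3)*(l - 4)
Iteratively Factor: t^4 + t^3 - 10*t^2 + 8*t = (t - 1)*(t^3 + 2*t^2 - 8*t) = (t - 1)*(t + 4)*(t^2 - 2*t) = t*(t - 1)*(t + 4)*(t - 2)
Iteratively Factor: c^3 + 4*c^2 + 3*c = (c)*(c^2 + 4*c + 3) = c*(c + 3)*(c + 1)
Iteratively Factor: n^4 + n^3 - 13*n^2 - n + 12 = (n - 1)*(n^3 + 2*n^2 - 11*n - 12) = (n - 1)*(n + 4)*(n^2 - 2*n - 3) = (n - 1)*(n + 1)*(n + 4)*(n - 3)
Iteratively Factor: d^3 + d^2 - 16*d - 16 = (d + 4)*(d^2 - 3*d - 4) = (d - 4)*(d + 4)*(d + 1)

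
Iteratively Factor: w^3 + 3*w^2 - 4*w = (w)*(w^2 + 3*w - 4) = w*(w - 1)*(w + 4)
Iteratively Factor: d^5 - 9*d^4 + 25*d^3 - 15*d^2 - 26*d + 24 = (d - 1)*(d^4 - 8*d^3 + 17*d^2 + 2*d - 24) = (d - 3)*(d - 1)*(d^3 - 5*d^2 + 2*d + 8) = (d - 3)*(d - 1)*(d + 1)*(d^2 - 6*d + 8) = (d - 4)*(d - 3)*(d - 1)*(d + 1)*(d - 2)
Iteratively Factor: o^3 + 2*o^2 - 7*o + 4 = (o - 1)*(o^2 + 3*o - 4) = (o - 1)*(o + 4)*(o - 1)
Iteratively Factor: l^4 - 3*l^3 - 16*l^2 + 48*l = (l)*(l^3 - 3*l^2 - 16*l + 48) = l*(l + 4)*(l^2 - 7*l + 12) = l*(l - 3)*(l + 4)*(l - 4)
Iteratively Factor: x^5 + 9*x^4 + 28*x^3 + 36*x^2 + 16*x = (x)*(x^4 + 9*x^3 + 28*x^2 + 36*x + 16) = x*(x + 2)*(x^3 + 7*x^2 + 14*x + 8) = x*(x + 2)*(x + 4)*(x^2 + 3*x + 2) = x*(x + 1)*(x + 2)*(x + 4)*(x + 2)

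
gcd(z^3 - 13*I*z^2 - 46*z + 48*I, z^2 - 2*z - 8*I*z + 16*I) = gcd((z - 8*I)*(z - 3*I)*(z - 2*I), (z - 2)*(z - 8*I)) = z - 8*I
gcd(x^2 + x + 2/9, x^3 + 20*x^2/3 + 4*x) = x + 2/3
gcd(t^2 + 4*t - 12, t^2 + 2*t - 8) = t - 2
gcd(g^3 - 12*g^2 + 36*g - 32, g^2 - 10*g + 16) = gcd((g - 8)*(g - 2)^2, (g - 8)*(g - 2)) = g^2 - 10*g + 16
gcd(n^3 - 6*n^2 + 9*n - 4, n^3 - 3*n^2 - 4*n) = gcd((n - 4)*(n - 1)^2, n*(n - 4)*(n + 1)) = n - 4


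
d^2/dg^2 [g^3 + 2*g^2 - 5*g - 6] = 6*g + 4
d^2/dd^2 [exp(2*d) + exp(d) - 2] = (4*exp(d) + 1)*exp(d)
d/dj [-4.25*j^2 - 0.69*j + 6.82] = -8.5*j - 0.69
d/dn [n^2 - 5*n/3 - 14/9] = 2*n - 5/3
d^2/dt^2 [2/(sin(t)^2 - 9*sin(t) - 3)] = 2*(4*sin(t)^4 - 27*sin(t)^3 + 87*sin(t)^2 + 27*sin(t) - 168)/(9*sin(t) + cos(t)^2 + 2)^3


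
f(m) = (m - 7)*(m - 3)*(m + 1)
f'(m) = (m - 7)*(m - 3) + (m - 7)*(m + 1) + (m - 3)*(m + 1) = 3*m^2 - 18*m + 11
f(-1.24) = -8.39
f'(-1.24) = 37.93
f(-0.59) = 11.17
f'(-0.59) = 22.66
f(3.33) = -5.24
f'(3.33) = -15.67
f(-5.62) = -502.58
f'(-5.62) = 206.91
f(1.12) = 23.44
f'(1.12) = -5.40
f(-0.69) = 8.80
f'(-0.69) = 24.85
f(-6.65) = -744.23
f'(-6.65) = 263.37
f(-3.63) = -185.35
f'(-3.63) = 115.87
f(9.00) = 120.00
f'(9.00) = 92.00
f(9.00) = 120.00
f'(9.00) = 92.00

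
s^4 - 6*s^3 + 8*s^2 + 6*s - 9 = (s - 3)^2*(s - 1)*(s + 1)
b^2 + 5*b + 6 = (b + 2)*(b + 3)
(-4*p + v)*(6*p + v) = -24*p^2 + 2*p*v + v^2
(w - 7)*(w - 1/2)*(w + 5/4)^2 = w^4 - 5*w^3 - 219*w^2/16 - 95*w/32 + 175/32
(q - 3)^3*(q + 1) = q^4 - 8*q^3 + 18*q^2 - 27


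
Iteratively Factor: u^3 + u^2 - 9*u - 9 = (u + 3)*(u^2 - 2*u - 3) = (u - 3)*(u + 3)*(u + 1)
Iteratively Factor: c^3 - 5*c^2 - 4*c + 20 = (c + 2)*(c^2 - 7*c + 10) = (c - 2)*(c + 2)*(c - 5)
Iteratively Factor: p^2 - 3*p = (p - 3)*(p)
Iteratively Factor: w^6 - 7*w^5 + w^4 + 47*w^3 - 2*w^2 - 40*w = (w + 1)*(w^5 - 8*w^4 + 9*w^3 + 38*w^2 - 40*w) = (w - 5)*(w + 1)*(w^4 - 3*w^3 - 6*w^2 + 8*w) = (w - 5)*(w + 1)*(w + 2)*(w^3 - 5*w^2 + 4*w) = (w - 5)*(w - 4)*(w + 1)*(w + 2)*(w^2 - w) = w*(w - 5)*(w - 4)*(w + 1)*(w + 2)*(w - 1)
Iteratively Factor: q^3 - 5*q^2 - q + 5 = (q + 1)*(q^2 - 6*q + 5) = (q - 1)*(q + 1)*(q - 5)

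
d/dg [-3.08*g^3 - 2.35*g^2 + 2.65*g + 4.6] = -9.24*g^2 - 4.7*g + 2.65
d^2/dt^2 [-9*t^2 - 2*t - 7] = -18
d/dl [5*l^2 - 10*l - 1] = 10*l - 10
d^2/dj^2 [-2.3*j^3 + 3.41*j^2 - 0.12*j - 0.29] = 6.82 - 13.8*j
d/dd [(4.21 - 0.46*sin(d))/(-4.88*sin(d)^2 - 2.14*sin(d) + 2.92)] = (-2.2448*sin(d)^2 + 41.0896*sin(d) + 7.6662)*cos(d)/(23.8144*sin(d)^4 + 20.8864*sin(d)^3 - 23.9196*sin(d)^2 - 12.4976*sin(d) + 8.5264)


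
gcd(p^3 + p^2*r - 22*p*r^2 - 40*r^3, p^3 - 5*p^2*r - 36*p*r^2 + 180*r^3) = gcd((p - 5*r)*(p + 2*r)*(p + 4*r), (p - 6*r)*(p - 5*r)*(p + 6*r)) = p - 5*r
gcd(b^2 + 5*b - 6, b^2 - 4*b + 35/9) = 1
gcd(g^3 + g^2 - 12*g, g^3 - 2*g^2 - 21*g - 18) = 1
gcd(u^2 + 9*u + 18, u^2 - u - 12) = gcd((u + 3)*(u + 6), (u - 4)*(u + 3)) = u + 3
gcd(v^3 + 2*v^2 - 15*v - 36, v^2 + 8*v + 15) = v + 3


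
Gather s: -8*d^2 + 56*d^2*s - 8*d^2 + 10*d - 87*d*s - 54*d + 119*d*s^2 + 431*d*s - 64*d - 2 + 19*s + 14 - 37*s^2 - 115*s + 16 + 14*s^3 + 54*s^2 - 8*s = -16*d^2 - 108*d + 14*s^3 + s^2*(119*d + 17) + s*(56*d^2 + 344*d - 104) + 28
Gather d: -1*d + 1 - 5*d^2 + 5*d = -5*d^2 + 4*d + 1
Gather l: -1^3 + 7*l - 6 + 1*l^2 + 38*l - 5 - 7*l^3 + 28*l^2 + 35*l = -7*l^3 + 29*l^2 + 80*l - 12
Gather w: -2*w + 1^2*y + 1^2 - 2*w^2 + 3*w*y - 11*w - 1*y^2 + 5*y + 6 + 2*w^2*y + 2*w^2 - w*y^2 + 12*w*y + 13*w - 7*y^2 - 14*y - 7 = 2*w^2*y + w*(-y^2 + 15*y) - 8*y^2 - 8*y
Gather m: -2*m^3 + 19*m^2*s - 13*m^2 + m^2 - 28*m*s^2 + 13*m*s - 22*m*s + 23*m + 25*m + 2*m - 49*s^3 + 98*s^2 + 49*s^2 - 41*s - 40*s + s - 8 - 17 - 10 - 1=-2*m^3 + m^2*(19*s - 12) + m*(-28*s^2 - 9*s + 50) - 49*s^3 + 147*s^2 - 80*s - 36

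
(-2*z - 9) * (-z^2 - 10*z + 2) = 2*z^3 + 29*z^2 + 86*z - 18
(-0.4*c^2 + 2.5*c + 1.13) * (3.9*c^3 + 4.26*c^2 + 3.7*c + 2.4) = -1.56*c^5 + 8.046*c^4 + 13.577*c^3 + 13.1038*c^2 + 10.181*c + 2.712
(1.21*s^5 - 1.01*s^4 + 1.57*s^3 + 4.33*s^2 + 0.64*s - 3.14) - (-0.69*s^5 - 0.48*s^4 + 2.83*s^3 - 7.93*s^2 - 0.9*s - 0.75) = 1.9*s^5 - 0.53*s^4 - 1.26*s^3 + 12.26*s^2 + 1.54*s - 2.39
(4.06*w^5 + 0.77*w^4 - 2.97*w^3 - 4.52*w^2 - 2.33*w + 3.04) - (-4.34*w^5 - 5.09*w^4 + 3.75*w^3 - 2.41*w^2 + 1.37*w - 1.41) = 8.4*w^5 + 5.86*w^4 - 6.72*w^3 - 2.11*w^2 - 3.7*w + 4.45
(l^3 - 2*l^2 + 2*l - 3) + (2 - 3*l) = l^3 - 2*l^2 - l - 1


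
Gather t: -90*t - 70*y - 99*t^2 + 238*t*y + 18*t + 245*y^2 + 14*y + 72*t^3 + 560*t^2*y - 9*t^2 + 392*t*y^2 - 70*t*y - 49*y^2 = 72*t^3 + t^2*(560*y - 108) + t*(392*y^2 + 168*y - 72) + 196*y^2 - 56*y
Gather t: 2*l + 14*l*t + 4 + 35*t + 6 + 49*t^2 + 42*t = 2*l + 49*t^2 + t*(14*l + 77) + 10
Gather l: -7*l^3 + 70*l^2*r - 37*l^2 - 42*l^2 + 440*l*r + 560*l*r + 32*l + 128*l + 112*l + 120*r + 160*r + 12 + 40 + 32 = -7*l^3 + l^2*(70*r - 79) + l*(1000*r + 272) + 280*r + 84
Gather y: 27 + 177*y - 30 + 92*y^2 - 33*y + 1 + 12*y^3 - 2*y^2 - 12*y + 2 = 12*y^3 + 90*y^2 + 132*y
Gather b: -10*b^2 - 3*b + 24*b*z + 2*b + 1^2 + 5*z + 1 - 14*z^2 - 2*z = -10*b^2 + b*(24*z - 1) - 14*z^2 + 3*z + 2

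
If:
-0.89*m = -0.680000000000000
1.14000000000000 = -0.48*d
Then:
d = -2.38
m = 0.76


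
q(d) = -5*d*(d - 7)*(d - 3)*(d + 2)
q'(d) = -5*d*(d - 7)*(d - 3) - 5*d*(d - 7)*(d + 2) - 5*d*(d - 3)*(d + 2) - 5*(d - 7)*(d - 3)*(d + 2)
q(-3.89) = -2758.22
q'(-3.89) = 2822.03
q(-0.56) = 108.52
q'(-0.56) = -163.26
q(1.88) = -209.15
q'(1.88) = 62.43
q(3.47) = 157.46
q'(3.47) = 364.57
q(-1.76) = 88.07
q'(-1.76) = 288.35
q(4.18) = 429.80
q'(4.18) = 384.20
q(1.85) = -210.92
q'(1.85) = 55.57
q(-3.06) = -988.71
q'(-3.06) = 1517.28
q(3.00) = 0.00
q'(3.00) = 300.00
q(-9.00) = -60480.00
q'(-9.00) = 24180.00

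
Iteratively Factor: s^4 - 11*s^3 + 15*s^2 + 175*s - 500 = (s - 5)*(s^3 - 6*s^2 - 15*s + 100) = (s - 5)*(s + 4)*(s^2 - 10*s + 25) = (s - 5)^2*(s + 4)*(s - 5)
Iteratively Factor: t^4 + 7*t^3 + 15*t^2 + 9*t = (t)*(t^3 + 7*t^2 + 15*t + 9) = t*(t + 3)*(t^2 + 4*t + 3) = t*(t + 1)*(t + 3)*(t + 3)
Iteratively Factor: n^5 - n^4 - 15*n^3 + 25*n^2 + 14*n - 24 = (n - 1)*(n^4 - 15*n^2 + 10*n + 24) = (n - 3)*(n - 1)*(n^3 + 3*n^2 - 6*n - 8) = (n - 3)*(n - 1)*(n + 1)*(n^2 + 2*n - 8) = (n - 3)*(n - 1)*(n + 1)*(n + 4)*(n - 2)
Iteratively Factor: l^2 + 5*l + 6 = (l + 2)*(l + 3)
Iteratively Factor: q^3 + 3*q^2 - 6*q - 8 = (q + 1)*(q^2 + 2*q - 8) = (q - 2)*(q + 1)*(q + 4)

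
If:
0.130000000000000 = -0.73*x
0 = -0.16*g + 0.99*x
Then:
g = -1.10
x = -0.18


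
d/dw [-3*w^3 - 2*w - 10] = -9*w^2 - 2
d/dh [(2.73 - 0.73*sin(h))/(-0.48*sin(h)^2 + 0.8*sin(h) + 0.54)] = (-0.3504*sin(h)^2 + 2.6208*sin(h) - 2.5782)*cos(h)/(0.2304*sin(h)^4 - 0.768*sin(h)^3 + 0.1216*sin(h)^2 + 0.864*sin(h) + 0.2916)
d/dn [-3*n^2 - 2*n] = -6*n - 2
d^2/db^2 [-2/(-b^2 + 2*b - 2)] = 4*(-b^2 + 2*b + 4*(b - 1)^2 - 2)/(b^2 - 2*b + 2)^3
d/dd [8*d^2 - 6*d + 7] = 16*d - 6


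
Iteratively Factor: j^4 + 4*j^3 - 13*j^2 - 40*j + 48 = (j + 4)*(j^3 - 13*j + 12) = (j - 3)*(j + 4)*(j^2 + 3*j - 4) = (j - 3)*(j + 4)^2*(j - 1)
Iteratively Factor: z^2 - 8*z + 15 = (z - 3)*(z - 5)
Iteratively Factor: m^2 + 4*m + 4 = (m + 2)*(m + 2)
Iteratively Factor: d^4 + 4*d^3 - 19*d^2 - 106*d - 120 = (d + 4)*(d^3 - 19*d - 30) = (d - 5)*(d + 4)*(d^2 + 5*d + 6) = (d - 5)*(d + 2)*(d + 4)*(d + 3)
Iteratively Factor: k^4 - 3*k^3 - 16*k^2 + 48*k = (k - 4)*(k^3 + k^2 - 12*k) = (k - 4)*(k + 4)*(k^2 - 3*k) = k*(k - 4)*(k + 4)*(k - 3)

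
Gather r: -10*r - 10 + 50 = 40 - 10*r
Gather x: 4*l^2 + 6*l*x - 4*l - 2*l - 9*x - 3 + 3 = 4*l^2 - 6*l + x*(6*l - 9)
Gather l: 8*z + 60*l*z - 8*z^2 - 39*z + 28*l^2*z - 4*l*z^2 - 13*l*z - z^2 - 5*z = 28*l^2*z + l*(-4*z^2 + 47*z) - 9*z^2 - 36*z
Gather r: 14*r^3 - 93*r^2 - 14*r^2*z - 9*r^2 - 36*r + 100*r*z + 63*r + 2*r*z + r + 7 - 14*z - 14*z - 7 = 14*r^3 + r^2*(-14*z - 102) + r*(102*z + 28) - 28*z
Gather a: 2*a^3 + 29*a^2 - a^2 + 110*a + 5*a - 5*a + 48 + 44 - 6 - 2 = 2*a^3 + 28*a^2 + 110*a + 84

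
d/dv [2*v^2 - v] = 4*v - 1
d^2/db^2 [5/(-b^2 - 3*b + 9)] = 10*(b^2 + 3*b - (2*b + 3)^2 - 9)/(b^2 + 3*b - 9)^3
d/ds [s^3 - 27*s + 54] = 3*s^2 - 27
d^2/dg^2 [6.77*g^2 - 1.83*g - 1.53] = 13.5400000000000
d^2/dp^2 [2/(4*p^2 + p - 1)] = 4*(-16*p^2 - 4*p + (8*p + 1)^2 + 4)/(4*p^2 + p - 1)^3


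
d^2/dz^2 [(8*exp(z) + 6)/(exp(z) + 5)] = 34*(5 - exp(z))*exp(z)/(exp(3*z) + 15*exp(2*z) + 75*exp(z) + 125)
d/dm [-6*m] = -6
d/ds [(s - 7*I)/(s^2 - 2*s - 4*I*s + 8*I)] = (-s^2 + 14*I*s + 28 - 6*I)/(s^4 + s^3*(-4 - 8*I) + s^2*(-12 + 32*I) + s*(64 - 32*I) - 64)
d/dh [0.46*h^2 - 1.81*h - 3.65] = 0.92*h - 1.81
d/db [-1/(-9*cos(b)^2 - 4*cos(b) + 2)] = 2*(9*cos(b) + 2)*sin(b)/(9*cos(b)^2 + 4*cos(b) - 2)^2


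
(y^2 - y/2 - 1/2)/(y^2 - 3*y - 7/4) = 2*(y - 1)/(2*y - 7)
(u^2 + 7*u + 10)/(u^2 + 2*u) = (u + 5)/u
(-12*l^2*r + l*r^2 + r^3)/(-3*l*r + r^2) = 4*l + r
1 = 1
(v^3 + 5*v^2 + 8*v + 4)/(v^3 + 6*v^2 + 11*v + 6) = (v + 2)/(v + 3)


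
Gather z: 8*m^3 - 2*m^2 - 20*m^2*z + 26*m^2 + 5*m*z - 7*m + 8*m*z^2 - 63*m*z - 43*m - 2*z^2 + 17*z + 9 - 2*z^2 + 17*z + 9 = 8*m^3 + 24*m^2 - 50*m + z^2*(8*m - 4) + z*(-20*m^2 - 58*m + 34) + 18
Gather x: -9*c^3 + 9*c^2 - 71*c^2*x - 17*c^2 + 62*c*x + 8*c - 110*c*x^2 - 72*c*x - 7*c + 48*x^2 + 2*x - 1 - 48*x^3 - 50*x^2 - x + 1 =-9*c^3 - 8*c^2 + c - 48*x^3 + x^2*(-110*c - 2) + x*(-71*c^2 - 10*c + 1)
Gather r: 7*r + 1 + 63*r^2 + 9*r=63*r^2 + 16*r + 1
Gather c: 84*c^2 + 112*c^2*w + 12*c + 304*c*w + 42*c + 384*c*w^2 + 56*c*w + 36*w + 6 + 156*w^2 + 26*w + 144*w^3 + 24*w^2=c^2*(112*w + 84) + c*(384*w^2 + 360*w + 54) + 144*w^3 + 180*w^2 + 62*w + 6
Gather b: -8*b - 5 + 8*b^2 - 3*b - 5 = 8*b^2 - 11*b - 10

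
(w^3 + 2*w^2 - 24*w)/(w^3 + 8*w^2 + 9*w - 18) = w*(w - 4)/(w^2 + 2*w - 3)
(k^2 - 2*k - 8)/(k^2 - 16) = (k + 2)/(k + 4)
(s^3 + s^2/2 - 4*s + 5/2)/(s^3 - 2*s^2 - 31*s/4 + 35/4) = 2*(s - 1)/(2*s - 7)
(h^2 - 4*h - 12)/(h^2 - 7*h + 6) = (h + 2)/(h - 1)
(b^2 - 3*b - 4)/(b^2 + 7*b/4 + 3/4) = 4*(b - 4)/(4*b + 3)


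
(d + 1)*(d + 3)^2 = d^3 + 7*d^2 + 15*d + 9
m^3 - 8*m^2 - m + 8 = (m - 8)*(m - 1)*(m + 1)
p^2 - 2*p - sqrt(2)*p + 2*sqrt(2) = (p - 2)*(p - sqrt(2))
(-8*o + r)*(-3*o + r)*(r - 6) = 24*o^2*r - 144*o^2 - 11*o*r^2 + 66*o*r + r^3 - 6*r^2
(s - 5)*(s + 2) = s^2 - 3*s - 10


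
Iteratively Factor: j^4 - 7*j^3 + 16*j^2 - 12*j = (j - 3)*(j^3 - 4*j^2 + 4*j) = j*(j - 3)*(j^2 - 4*j + 4) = j*(j - 3)*(j - 2)*(j - 2)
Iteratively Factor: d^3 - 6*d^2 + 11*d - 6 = (d - 2)*(d^2 - 4*d + 3) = (d - 2)*(d - 1)*(d - 3)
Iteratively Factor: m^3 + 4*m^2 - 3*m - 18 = (m + 3)*(m^2 + m - 6) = (m + 3)^2*(m - 2)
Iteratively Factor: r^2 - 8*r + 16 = (r - 4)*(r - 4)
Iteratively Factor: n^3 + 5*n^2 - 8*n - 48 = (n - 3)*(n^2 + 8*n + 16) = (n - 3)*(n + 4)*(n + 4)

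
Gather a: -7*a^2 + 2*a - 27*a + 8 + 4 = -7*a^2 - 25*a + 12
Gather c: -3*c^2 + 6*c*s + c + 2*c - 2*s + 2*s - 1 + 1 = -3*c^2 + c*(6*s + 3)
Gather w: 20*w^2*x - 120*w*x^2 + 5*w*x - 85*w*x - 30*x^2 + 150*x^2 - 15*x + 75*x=20*w^2*x + w*(-120*x^2 - 80*x) + 120*x^2 + 60*x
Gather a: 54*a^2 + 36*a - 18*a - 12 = 54*a^2 + 18*a - 12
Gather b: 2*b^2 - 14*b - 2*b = 2*b^2 - 16*b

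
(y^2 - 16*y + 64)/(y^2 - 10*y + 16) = (y - 8)/(y - 2)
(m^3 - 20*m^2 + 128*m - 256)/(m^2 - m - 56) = (m^2 - 12*m + 32)/(m + 7)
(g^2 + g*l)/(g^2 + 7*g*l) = (g + l)/(g + 7*l)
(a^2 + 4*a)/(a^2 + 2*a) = (a + 4)/(a + 2)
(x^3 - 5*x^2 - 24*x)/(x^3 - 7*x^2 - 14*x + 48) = x/(x - 2)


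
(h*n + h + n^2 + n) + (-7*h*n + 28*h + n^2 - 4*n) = -6*h*n + 29*h + 2*n^2 - 3*n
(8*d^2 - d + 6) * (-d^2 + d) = -8*d^4 + 9*d^3 - 7*d^2 + 6*d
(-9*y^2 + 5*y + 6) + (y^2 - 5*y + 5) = 11 - 8*y^2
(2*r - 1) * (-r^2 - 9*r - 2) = -2*r^3 - 17*r^2 + 5*r + 2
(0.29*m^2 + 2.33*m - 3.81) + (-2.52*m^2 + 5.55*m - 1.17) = -2.23*m^2 + 7.88*m - 4.98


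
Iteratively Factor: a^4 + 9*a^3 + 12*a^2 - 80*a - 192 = (a + 4)*(a^3 + 5*a^2 - 8*a - 48) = (a + 4)^2*(a^2 + a - 12) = (a + 4)^3*(a - 3)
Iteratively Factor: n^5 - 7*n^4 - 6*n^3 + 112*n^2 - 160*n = (n - 5)*(n^4 - 2*n^3 - 16*n^2 + 32*n) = (n - 5)*(n - 2)*(n^3 - 16*n) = (n - 5)*(n - 2)*(n + 4)*(n^2 - 4*n) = (n - 5)*(n - 4)*(n - 2)*(n + 4)*(n)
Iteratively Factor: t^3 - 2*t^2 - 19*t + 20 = (t - 1)*(t^2 - t - 20) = (t - 5)*(t - 1)*(t + 4)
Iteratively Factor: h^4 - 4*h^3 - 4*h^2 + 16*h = (h - 2)*(h^3 - 2*h^2 - 8*h) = h*(h - 2)*(h^2 - 2*h - 8) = h*(h - 2)*(h + 2)*(h - 4)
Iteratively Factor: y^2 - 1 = (y + 1)*(y - 1)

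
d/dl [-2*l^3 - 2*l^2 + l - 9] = -6*l^2 - 4*l + 1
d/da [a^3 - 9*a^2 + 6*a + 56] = 3*a^2 - 18*a + 6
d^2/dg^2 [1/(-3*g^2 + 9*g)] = 2*(g*(g - 3) - (2*g - 3)^2)/(3*g^3*(g - 3)^3)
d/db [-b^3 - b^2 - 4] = b*(-3*b - 2)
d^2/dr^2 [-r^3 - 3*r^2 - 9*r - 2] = -6*r - 6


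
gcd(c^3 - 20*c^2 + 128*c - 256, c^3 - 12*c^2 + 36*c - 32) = c - 8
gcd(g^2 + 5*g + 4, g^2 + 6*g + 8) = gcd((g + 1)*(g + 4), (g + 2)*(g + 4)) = g + 4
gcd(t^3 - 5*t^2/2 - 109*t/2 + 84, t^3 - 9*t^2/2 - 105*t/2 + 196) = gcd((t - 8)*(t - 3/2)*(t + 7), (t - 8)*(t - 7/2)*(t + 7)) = t^2 - t - 56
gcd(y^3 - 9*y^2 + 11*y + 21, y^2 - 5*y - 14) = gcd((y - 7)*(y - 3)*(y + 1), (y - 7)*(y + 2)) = y - 7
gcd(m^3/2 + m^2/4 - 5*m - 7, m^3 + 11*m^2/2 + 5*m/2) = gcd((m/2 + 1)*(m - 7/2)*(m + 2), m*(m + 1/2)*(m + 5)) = 1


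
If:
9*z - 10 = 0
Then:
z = 10/9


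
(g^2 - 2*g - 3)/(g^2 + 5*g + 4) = (g - 3)/(g + 4)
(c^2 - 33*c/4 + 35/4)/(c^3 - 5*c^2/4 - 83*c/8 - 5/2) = 2*(-4*c^2 + 33*c - 35)/(-8*c^3 + 10*c^2 + 83*c + 20)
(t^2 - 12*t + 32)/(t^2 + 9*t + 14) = (t^2 - 12*t + 32)/(t^2 + 9*t + 14)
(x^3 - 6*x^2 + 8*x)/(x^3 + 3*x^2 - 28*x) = (x - 2)/(x + 7)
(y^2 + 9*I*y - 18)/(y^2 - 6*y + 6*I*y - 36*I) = (y + 3*I)/(y - 6)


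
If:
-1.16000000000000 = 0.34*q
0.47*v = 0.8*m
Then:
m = 0.5875*v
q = -3.41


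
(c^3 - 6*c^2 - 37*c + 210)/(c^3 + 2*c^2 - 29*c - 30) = (c - 7)/(c + 1)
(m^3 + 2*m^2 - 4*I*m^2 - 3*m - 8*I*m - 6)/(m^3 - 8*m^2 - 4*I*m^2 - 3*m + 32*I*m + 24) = (m + 2)/(m - 8)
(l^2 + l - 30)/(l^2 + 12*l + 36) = (l - 5)/(l + 6)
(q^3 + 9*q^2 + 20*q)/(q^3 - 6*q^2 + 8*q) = (q^2 + 9*q + 20)/(q^2 - 6*q + 8)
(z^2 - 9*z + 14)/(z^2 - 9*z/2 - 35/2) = 2*(z - 2)/(2*z + 5)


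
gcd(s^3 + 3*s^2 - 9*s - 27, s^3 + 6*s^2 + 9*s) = s^2 + 6*s + 9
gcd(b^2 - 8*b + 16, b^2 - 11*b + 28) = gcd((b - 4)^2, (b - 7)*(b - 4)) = b - 4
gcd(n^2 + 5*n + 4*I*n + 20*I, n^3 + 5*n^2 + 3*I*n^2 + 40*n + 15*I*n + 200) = n + 5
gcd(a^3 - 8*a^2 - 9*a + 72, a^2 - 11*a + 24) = a^2 - 11*a + 24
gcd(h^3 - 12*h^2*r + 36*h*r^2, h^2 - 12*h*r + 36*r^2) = h^2 - 12*h*r + 36*r^2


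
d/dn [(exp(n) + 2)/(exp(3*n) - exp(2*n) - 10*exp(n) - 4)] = ((exp(n) + 2)*(-3*exp(2*n) + 2*exp(n) + 10) + exp(3*n) - exp(2*n) - 10*exp(n) - 4)*exp(n)/(-exp(3*n) + exp(2*n) + 10*exp(n) + 4)^2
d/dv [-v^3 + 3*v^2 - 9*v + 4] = -3*v^2 + 6*v - 9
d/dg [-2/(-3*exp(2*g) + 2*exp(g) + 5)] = (4 - 12*exp(g))*exp(g)/(-3*exp(2*g) + 2*exp(g) + 5)^2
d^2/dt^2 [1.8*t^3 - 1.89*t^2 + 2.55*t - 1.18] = 10.8*t - 3.78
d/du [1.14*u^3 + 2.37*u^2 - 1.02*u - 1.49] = 3.42*u^2 + 4.74*u - 1.02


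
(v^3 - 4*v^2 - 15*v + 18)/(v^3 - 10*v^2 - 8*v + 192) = (v^2 + 2*v - 3)/(v^2 - 4*v - 32)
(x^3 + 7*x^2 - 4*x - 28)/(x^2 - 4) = x + 7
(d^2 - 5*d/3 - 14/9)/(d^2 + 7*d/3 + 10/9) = (3*d - 7)/(3*d + 5)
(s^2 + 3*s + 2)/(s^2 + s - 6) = (s^2 + 3*s + 2)/(s^2 + s - 6)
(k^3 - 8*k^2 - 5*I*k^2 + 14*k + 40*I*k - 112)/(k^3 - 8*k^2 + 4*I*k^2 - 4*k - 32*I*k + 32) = (k - 7*I)/(k + 2*I)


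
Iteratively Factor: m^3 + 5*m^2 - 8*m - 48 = (m - 3)*(m^2 + 8*m + 16) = (m - 3)*(m + 4)*(m + 4)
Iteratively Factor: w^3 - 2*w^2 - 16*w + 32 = (w + 4)*(w^2 - 6*w + 8) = (w - 2)*(w + 4)*(w - 4)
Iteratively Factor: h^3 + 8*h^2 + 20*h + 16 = (h + 2)*(h^2 + 6*h + 8) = (h + 2)^2*(h + 4)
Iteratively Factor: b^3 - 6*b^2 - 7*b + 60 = (b + 3)*(b^2 - 9*b + 20) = (b - 4)*(b + 3)*(b - 5)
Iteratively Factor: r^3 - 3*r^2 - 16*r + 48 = (r - 4)*(r^2 + r - 12) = (r - 4)*(r - 3)*(r + 4)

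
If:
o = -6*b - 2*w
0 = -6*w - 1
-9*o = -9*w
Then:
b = 1/12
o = -1/6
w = -1/6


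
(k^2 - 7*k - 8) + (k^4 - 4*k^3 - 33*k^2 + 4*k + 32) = k^4 - 4*k^3 - 32*k^2 - 3*k + 24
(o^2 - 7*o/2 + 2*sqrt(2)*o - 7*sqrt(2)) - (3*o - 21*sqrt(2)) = o^2 - 13*o/2 + 2*sqrt(2)*o + 14*sqrt(2)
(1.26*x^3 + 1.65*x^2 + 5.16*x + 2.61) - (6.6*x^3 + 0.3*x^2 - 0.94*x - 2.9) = -5.34*x^3 + 1.35*x^2 + 6.1*x + 5.51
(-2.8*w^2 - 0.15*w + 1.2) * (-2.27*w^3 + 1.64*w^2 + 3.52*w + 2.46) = 6.356*w^5 - 4.2515*w^4 - 12.826*w^3 - 5.448*w^2 + 3.855*w + 2.952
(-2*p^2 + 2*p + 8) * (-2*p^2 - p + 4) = 4*p^4 - 2*p^3 - 26*p^2 + 32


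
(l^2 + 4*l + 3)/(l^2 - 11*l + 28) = (l^2 + 4*l + 3)/(l^2 - 11*l + 28)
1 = 1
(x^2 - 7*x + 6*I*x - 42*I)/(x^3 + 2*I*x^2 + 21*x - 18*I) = (x - 7)/(x^2 - 4*I*x - 3)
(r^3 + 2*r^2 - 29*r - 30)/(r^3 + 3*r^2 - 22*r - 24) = (r - 5)/(r - 4)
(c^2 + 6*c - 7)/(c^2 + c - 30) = (c^2 + 6*c - 7)/(c^2 + c - 30)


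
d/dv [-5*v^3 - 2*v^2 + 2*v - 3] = -15*v^2 - 4*v + 2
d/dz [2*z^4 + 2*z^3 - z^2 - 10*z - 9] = 8*z^3 + 6*z^2 - 2*z - 10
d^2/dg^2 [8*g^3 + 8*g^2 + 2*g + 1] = 48*g + 16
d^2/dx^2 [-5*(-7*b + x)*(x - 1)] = -10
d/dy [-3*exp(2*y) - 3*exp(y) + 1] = (-6*exp(y) - 3)*exp(y)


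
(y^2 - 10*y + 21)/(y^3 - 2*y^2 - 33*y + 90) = (y - 7)/(y^2 + y - 30)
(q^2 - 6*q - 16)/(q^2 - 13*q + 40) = (q + 2)/(q - 5)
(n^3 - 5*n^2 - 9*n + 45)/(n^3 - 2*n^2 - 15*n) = (n - 3)/n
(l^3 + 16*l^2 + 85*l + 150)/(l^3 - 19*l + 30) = (l^2 + 11*l + 30)/(l^2 - 5*l + 6)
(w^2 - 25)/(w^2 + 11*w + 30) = (w - 5)/(w + 6)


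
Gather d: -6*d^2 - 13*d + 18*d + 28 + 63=-6*d^2 + 5*d + 91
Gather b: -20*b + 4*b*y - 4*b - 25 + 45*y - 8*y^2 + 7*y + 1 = b*(4*y - 24) - 8*y^2 + 52*y - 24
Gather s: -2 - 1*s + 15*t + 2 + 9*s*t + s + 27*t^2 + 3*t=9*s*t + 27*t^2 + 18*t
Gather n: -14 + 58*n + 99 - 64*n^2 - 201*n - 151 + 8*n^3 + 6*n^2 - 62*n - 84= 8*n^3 - 58*n^2 - 205*n - 150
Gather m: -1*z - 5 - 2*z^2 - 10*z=-2*z^2 - 11*z - 5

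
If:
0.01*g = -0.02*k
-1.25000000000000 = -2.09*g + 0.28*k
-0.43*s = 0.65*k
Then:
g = 0.56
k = -0.28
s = 0.42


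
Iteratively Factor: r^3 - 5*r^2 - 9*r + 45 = (r - 5)*(r^2 - 9) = (r - 5)*(r + 3)*(r - 3)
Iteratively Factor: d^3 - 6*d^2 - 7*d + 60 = (d - 5)*(d^2 - d - 12) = (d - 5)*(d - 4)*(d + 3)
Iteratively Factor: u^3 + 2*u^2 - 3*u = (u - 1)*(u^2 + 3*u) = u*(u - 1)*(u + 3)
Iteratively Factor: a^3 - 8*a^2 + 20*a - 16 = (a - 2)*(a^2 - 6*a + 8) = (a - 2)^2*(a - 4)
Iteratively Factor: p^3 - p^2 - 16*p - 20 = (p + 2)*(p^2 - 3*p - 10) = (p - 5)*(p + 2)*(p + 2)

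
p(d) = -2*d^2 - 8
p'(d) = -4*d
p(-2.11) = -16.90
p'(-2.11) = 8.44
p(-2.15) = -17.24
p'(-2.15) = 8.60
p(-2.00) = -16.00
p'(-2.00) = 8.00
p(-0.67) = -8.90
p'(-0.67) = 2.68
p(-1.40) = -11.92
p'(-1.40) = 5.60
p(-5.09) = -59.82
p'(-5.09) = 20.36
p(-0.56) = -8.63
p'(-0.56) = 2.24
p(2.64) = -21.94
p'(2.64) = -10.56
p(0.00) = -8.00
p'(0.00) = 0.00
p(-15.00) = -458.00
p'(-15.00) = 60.00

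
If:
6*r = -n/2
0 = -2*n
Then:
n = 0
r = 0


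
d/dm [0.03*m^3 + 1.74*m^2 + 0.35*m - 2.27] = 0.09*m^2 + 3.48*m + 0.35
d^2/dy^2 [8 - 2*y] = 0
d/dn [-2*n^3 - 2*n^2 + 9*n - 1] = -6*n^2 - 4*n + 9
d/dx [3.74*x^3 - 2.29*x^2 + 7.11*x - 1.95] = 11.22*x^2 - 4.58*x + 7.11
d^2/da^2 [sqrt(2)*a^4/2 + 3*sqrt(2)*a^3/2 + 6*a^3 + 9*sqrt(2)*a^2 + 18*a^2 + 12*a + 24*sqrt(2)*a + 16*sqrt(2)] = 6*sqrt(2)*a^2 + 9*sqrt(2)*a + 36*a + 18*sqrt(2) + 36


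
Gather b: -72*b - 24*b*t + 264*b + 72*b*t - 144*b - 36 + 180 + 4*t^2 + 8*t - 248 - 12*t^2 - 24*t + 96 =b*(48*t + 48) - 8*t^2 - 16*t - 8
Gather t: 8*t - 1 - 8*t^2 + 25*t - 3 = -8*t^2 + 33*t - 4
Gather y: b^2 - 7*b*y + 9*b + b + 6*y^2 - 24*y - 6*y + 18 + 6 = b^2 + 10*b + 6*y^2 + y*(-7*b - 30) + 24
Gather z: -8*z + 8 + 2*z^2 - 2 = 2*z^2 - 8*z + 6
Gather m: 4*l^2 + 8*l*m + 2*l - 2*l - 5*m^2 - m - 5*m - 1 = 4*l^2 - 5*m^2 + m*(8*l - 6) - 1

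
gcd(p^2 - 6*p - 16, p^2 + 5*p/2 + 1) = p + 2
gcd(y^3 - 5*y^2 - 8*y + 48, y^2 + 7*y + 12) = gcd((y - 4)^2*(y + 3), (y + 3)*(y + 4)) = y + 3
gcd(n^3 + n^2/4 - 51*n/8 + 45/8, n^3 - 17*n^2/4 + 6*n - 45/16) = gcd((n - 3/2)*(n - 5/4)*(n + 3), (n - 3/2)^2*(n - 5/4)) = n^2 - 11*n/4 + 15/8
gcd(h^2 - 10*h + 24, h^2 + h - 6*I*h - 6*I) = 1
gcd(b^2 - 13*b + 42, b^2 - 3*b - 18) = b - 6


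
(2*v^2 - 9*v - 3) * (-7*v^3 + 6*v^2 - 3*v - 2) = -14*v^5 + 75*v^4 - 39*v^3 + 5*v^2 + 27*v + 6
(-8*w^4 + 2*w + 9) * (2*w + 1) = -16*w^5 - 8*w^4 + 4*w^2 + 20*w + 9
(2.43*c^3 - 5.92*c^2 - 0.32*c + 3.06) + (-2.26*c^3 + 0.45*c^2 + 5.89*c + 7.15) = 0.17*c^3 - 5.47*c^2 + 5.57*c + 10.21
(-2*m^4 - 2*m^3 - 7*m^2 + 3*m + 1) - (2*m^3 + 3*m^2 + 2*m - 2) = -2*m^4 - 4*m^3 - 10*m^2 + m + 3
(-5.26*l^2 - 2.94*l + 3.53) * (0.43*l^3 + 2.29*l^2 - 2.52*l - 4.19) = -2.2618*l^5 - 13.3096*l^4 + 8.0405*l^3 + 37.5319*l^2 + 3.423*l - 14.7907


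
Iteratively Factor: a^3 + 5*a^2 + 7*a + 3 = (a + 1)*(a^2 + 4*a + 3) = (a + 1)*(a + 3)*(a + 1)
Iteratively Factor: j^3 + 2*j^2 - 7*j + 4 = (j - 1)*(j^2 + 3*j - 4) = (j - 1)^2*(j + 4)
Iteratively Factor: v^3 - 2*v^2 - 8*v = (v)*(v^2 - 2*v - 8) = v*(v - 4)*(v + 2)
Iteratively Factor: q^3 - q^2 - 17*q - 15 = (q + 3)*(q^2 - 4*q - 5) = (q + 1)*(q + 3)*(q - 5)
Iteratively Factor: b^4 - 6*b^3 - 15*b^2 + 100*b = (b - 5)*(b^3 - b^2 - 20*b) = (b - 5)^2*(b^2 + 4*b) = (b - 5)^2*(b + 4)*(b)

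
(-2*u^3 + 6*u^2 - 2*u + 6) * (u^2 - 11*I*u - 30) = -2*u^5 + 6*u^4 + 22*I*u^4 + 58*u^3 - 66*I*u^3 - 174*u^2 + 22*I*u^2 + 60*u - 66*I*u - 180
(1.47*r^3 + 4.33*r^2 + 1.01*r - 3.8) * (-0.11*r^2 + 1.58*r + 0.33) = -0.1617*r^5 + 1.8463*r^4 + 7.2154*r^3 + 3.4427*r^2 - 5.6707*r - 1.254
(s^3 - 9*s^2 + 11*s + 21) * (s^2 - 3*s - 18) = s^5 - 12*s^4 + 20*s^3 + 150*s^2 - 261*s - 378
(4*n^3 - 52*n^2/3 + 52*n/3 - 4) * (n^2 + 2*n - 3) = 4*n^5 - 28*n^4/3 - 88*n^3/3 + 248*n^2/3 - 60*n + 12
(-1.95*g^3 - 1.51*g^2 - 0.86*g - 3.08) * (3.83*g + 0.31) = -7.4685*g^4 - 6.3878*g^3 - 3.7619*g^2 - 12.063*g - 0.9548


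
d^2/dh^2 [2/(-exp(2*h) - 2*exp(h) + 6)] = 4*(-4*(exp(h) + 1)^2*exp(h) + (2*exp(h) + 1)*(exp(2*h) + 2*exp(h) - 6))*exp(h)/(exp(2*h) + 2*exp(h) - 6)^3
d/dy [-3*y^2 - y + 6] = -6*y - 1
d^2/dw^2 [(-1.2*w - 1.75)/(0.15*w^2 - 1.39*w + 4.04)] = (-(0.3*w - 1.39)*(0.6*w - 2.78)*(1.2*w + 1.75) + (1.08*w - 2.811)*(0.15*w^2 - 1.39*w + 4.04))/(0.15*w^2 - 1.39*w + 4.04)^3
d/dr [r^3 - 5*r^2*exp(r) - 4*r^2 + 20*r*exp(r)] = -5*r^2*exp(r) + 3*r^2 + 10*r*exp(r) - 8*r + 20*exp(r)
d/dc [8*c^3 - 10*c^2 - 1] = 4*c*(6*c - 5)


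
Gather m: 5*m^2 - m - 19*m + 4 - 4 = 5*m^2 - 20*m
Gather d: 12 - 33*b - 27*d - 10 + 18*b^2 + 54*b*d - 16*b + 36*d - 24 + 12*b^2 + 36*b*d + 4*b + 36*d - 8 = 30*b^2 - 45*b + d*(90*b + 45) - 30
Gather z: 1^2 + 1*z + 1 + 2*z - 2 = 3*z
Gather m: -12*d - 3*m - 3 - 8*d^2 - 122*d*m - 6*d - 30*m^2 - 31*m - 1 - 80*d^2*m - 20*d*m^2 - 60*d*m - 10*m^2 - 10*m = -8*d^2 - 18*d + m^2*(-20*d - 40) + m*(-80*d^2 - 182*d - 44) - 4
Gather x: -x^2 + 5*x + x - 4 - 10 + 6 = -x^2 + 6*x - 8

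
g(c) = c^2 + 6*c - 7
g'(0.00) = 6.00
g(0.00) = -7.00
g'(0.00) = 6.00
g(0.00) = -7.00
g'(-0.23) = 5.54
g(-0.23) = -8.33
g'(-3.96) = -1.92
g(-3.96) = -15.08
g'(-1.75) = 2.50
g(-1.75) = -14.44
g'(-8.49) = -10.98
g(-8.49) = 14.14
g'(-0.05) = 5.90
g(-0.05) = -7.30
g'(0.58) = 7.16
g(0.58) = -3.18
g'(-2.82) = 0.36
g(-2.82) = -15.97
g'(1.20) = 8.40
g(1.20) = 1.64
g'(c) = 2*c + 6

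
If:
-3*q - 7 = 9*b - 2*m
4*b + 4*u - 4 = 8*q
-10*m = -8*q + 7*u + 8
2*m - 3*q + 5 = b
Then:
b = -3/2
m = -11/4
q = 1/3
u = 19/6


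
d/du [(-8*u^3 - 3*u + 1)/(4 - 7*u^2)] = (56*u^4 - 117*u^2 + 14*u - 12)/(49*u^4 - 56*u^2 + 16)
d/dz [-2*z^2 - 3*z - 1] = -4*z - 3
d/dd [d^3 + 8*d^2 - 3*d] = 3*d^2 + 16*d - 3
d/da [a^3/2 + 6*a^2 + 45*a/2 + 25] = 3*a^2/2 + 12*a + 45/2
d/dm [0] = 0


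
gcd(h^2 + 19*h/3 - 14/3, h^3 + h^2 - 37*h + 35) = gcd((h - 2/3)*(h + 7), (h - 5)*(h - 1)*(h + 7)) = h + 7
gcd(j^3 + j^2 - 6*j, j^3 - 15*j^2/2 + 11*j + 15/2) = 1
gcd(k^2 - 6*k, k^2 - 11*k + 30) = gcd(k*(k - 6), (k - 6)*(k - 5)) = k - 6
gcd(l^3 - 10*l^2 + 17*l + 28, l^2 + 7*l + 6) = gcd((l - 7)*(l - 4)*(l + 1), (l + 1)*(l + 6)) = l + 1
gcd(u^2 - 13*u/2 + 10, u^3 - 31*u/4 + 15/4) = u - 5/2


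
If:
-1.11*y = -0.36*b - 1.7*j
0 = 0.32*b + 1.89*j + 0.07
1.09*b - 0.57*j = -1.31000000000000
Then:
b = -1.12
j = 0.15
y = -0.13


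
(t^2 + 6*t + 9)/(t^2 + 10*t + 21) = (t + 3)/(t + 7)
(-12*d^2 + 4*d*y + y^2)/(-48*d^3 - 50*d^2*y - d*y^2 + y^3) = (-2*d + y)/(-8*d^2 - 7*d*y + y^2)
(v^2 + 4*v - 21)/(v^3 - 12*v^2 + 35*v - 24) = (v + 7)/(v^2 - 9*v + 8)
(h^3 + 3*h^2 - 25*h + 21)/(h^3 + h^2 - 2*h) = (h^2 + 4*h - 21)/(h*(h + 2))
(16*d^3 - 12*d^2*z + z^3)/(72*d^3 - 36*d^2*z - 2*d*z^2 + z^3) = (-8*d^2 + 2*d*z + z^2)/(-36*d^2 + z^2)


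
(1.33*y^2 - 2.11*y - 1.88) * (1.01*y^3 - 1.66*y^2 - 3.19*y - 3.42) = 1.3433*y^5 - 4.3389*y^4 - 2.6389*y^3 + 5.3031*y^2 + 13.2134*y + 6.4296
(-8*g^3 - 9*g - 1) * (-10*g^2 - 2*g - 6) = 80*g^5 + 16*g^4 + 138*g^3 + 28*g^2 + 56*g + 6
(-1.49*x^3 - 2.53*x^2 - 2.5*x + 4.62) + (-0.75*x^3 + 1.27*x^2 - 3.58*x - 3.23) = -2.24*x^3 - 1.26*x^2 - 6.08*x + 1.39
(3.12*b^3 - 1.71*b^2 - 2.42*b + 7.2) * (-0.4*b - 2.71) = -1.248*b^4 - 7.7712*b^3 + 5.6021*b^2 + 3.6782*b - 19.512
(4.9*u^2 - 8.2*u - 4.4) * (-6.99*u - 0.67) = -34.251*u^3 + 54.035*u^2 + 36.25*u + 2.948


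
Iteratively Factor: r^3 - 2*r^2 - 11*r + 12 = (r - 4)*(r^2 + 2*r - 3) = (r - 4)*(r - 1)*(r + 3)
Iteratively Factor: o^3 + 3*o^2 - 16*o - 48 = (o - 4)*(o^2 + 7*o + 12) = (o - 4)*(o + 4)*(o + 3)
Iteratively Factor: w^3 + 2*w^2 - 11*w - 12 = (w + 4)*(w^2 - 2*w - 3) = (w + 1)*(w + 4)*(w - 3)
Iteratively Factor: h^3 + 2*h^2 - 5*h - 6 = (h + 1)*(h^2 + h - 6) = (h - 2)*(h + 1)*(h + 3)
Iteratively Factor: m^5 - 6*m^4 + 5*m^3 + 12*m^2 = (m)*(m^4 - 6*m^3 + 5*m^2 + 12*m) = m^2*(m^3 - 6*m^2 + 5*m + 12) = m^2*(m + 1)*(m^2 - 7*m + 12) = m^2*(m - 3)*(m + 1)*(m - 4)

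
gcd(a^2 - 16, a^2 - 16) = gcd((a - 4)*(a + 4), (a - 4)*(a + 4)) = a^2 - 16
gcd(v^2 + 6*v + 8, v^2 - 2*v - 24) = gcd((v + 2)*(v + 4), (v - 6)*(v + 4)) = v + 4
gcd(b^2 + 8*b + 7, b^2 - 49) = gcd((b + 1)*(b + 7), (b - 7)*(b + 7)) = b + 7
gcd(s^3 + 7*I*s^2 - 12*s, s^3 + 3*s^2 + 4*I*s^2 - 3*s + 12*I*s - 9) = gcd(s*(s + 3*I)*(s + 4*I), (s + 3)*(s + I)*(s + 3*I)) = s + 3*I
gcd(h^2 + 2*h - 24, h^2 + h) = 1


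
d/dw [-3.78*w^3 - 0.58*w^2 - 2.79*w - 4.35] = -11.34*w^2 - 1.16*w - 2.79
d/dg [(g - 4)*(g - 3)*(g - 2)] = 3*g^2 - 18*g + 26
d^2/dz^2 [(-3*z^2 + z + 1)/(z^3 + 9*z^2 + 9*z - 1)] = 6*(-z^6 + z^5 + 38*z^4 + 122*z^3 + 65*z^2 + 91*z + 32)/(z^9 + 27*z^8 + 270*z^7 + 1212*z^6 + 2376*z^5 + 1890*z^4 + 246*z^3 - 216*z^2 + 27*z - 1)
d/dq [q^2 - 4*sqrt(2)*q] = 2*q - 4*sqrt(2)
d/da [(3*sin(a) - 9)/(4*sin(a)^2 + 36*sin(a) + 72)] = 3*(6*sin(a) + cos(a)^2 + 44)*cos(a)/(4*(sin(a)^2 + 9*sin(a) + 18)^2)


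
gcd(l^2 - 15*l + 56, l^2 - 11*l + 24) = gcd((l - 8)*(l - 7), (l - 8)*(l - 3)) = l - 8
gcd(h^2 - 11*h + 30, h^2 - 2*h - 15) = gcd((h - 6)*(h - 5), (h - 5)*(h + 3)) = h - 5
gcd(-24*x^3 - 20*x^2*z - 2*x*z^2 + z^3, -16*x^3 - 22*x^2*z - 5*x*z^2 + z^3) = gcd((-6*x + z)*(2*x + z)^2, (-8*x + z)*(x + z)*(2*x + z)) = 2*x + z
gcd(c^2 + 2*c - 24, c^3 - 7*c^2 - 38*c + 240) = c + 6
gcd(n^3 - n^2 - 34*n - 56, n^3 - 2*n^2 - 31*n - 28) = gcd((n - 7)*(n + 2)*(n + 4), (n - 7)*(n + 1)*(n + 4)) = n^2 - 3*n - 28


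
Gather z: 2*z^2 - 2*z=2*z^2 - 2*z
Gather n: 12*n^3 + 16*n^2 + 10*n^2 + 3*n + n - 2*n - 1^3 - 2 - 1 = 12*n^3 + 26*n^2 + 2*n - 4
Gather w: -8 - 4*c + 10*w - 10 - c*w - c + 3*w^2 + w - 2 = -5*c + 3*w^2 + w*(11 - c) - 20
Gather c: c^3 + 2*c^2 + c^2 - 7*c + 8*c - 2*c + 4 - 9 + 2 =c^3 + 3*c^2 - c - 3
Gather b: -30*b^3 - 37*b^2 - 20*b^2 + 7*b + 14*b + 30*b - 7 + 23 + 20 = -30*b^3 - 57*b^2 + 51*b + 36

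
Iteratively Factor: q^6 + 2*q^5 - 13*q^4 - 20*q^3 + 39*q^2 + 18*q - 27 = (q - 3)*(q^5 + 5*q^4 + 2*q^3 - 14*q^2 - 3*q + 9) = (q - 3)*(q + 3)*(q^4 + 2*q^3 - 4*q^2 - 2*q + 3) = (q - 3)*(q - 1)*(q + 3)*(q^3 + 3*q^2 - q - 3) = (q - 3)*(q - 1)*(q + 1)*(q + 3)*(q^2 + 2*q - 3) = (q - 3)*(q - 1)*(q + 1)*(q + 3)^2*(q - 1)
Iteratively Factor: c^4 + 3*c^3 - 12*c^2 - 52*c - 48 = (c + 2)*(c^3 + c^2 - 14*c - 24) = (c + 2)^2*(c^2 - c - 12) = (c + 2)^2*(c + 3)*(c - 4)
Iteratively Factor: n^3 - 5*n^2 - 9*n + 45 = (n - 5)*(n^2 - 9) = (n - 5)*(n + 3)*(n - 3)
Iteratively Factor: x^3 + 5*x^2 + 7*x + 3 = (x + 1)*(x^2 + 4*x + 3) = (x + 1)*(x + 3)*(x + 1)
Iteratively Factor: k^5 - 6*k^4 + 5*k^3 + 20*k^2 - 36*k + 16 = (k - 2)*(k^4 - 4*k^3 - 3*k^2 + 14*k - 8) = (k - 2)*(k + 2)*(k^3 - 6*k^2 + 9*k - 4) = (k - 4)*(k - 2)*(k + 2)*(k^2 - 2*k + 1) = (k - 4)*(k - 2)*(k - 1)*(k + 2)*(k - 1)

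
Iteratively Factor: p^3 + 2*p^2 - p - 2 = (p + 1)*(p^2 + p - 2) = (p + 1)*(p + 2)*(p - 1)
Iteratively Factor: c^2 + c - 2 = (c - 1)*(c + 2)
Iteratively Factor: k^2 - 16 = (k - 4)*(k + 4)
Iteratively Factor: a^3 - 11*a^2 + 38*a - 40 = (a - 2)*(a^2 - 9*a + 20) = (a - 4)*(a - 2)*(a - 5)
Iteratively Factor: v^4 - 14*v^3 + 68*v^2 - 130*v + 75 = (v - 5)*(v^3 - 9*v^2 + 23*v - 15) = (v - 5)^2*(v^2 - 4*v + 3) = (v - 5)^2*(v - 1)*(v - 3)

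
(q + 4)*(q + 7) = q^2 + 11*q + 28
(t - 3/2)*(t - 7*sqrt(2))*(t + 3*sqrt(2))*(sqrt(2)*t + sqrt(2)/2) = sqrt(2)*t^4 - 8*t^3 - sqrt(2)*t^3 - 171*sqrt(2)*t^2/4 + 8*t^2 + 6*t + 42*sqrt(2)*t + 63*sqrt(2)/2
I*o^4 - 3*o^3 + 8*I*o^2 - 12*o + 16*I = (o - 2*I)*(o + 2*I)*(o + 4*I)*(I*o + 1)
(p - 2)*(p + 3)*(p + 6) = p^3 + 7*p^2 - 36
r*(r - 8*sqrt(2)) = r^2 - 8*sqrt(2)*r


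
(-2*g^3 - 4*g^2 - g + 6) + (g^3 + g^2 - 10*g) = -g^3 - 3*g^2 - 11*g + 6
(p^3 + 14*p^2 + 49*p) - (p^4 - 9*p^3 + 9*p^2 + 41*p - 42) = -p^4 + 10*p^3 + 5*p^2 + 8*p + 42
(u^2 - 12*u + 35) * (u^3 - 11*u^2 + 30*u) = u^5 - 23*u^4 + 197*u^3 - 745*u^2 + 1050*u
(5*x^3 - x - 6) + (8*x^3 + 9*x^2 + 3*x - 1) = 13*x^3 + 9*x^2 + 2*x - 7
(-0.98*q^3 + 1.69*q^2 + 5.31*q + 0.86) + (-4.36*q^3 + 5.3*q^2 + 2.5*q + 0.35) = -5.34*q^3 + 6.99*q^2 + 7.81*q + 1.21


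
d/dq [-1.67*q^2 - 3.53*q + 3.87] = -3.34*q - 3.53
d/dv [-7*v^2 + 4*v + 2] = 4 - 14*v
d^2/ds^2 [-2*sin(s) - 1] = 2*sin(s)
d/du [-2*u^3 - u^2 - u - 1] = -6*u^2 - 2*u - 1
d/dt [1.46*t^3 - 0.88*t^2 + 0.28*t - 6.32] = 4.38*t^2 - 1.76*t + 0.28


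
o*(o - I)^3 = o^4 - 3*I*o^3 - 3*o^2 + I*o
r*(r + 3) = r^2 + 3*r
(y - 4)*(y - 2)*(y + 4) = y^3 - 2*y^2 - 16*y + 32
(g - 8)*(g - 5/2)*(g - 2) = g^3 - 25*g^2/2 + 41*g - 40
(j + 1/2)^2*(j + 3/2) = j^3 + 5*j^2/2 + 7*j/4 + 3/8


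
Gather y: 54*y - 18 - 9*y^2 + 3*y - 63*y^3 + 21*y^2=-63*y^3 + 12*y^2 + 57*y - 18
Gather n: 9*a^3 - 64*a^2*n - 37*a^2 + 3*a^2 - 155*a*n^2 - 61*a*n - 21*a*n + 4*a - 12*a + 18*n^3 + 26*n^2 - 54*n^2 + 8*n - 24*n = 9*a^3 - 34*a^2 - 8*a + 18*n^3 + n^2*(-155*a - 28) + n*(-64*a^2 - 82*a - 16)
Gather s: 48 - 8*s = 48 - 8*s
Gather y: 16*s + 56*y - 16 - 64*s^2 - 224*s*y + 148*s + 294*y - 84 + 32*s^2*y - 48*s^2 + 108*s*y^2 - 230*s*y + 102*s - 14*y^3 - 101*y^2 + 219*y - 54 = -112*s^2 + 266*s - 14*y^3 + y^2*(108*s - 101) + y*(32*s^2 - 454*s + 569) - 154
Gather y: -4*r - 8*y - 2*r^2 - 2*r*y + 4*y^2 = -2*r^2 - 4*r + 4*y^2 + y*(-2*r - 8)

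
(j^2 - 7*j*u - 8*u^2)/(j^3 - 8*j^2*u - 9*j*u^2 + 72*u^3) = (-j - u)/(-j^2 + 9*u^2)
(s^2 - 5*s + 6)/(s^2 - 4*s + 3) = (s - 2)/(s - 1)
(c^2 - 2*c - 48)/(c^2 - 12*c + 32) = (c + 6)/(c - 4)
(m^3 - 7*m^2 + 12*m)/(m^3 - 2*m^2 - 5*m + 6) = m*(m - 4)/(m^2 + m - 2)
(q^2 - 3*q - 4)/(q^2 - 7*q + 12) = (q + 1)/(q - 3)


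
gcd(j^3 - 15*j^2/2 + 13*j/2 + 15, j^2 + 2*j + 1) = j + 1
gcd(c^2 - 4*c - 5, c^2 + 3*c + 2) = c + 1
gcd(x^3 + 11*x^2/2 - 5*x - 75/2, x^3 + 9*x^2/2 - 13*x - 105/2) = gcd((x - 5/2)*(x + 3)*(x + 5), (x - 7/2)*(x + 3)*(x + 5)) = x^2 + 8*x + 15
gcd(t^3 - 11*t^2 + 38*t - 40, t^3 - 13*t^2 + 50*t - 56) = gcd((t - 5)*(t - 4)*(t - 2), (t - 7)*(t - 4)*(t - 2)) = t^2 - 6*t + 8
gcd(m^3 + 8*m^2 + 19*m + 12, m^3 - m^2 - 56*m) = 1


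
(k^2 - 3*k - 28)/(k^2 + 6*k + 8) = (k - 7)/(k + 2)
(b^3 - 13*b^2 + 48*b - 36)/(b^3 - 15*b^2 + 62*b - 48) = (b - 6)/(b - 8)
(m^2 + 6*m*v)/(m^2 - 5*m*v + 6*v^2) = m*(m + 6*v)/(m^2 - 5*m*v + 6*v^2)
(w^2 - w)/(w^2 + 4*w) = (w - 1)/(w + 4)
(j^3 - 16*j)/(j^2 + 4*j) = j - 4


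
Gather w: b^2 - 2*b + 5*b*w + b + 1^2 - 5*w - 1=b^2 - b + w*(5*b - 5)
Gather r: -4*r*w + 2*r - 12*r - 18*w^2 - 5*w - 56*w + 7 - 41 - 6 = r*(-4*w - 10) - 18*w^2 - 61*w - 40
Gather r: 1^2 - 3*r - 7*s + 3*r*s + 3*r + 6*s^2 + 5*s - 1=3*r*s + 6*s^2 - 2*s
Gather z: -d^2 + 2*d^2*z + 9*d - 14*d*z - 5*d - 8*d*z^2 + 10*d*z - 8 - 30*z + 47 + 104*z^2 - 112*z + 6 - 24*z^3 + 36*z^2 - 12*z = -d^2 + 4*d - 24*z^3 + z^2*(140 - 8*d) + z*(2*d^2 - 4*d - 154) + 45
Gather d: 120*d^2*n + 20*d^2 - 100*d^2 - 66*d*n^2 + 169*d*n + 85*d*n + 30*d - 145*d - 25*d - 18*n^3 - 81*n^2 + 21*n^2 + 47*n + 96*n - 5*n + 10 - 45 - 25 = d^2*(120*n - 80) + d*(-66*n^2 + 254*n - 140) - 18*n^3 - 60*n^2 + 138*n - 60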